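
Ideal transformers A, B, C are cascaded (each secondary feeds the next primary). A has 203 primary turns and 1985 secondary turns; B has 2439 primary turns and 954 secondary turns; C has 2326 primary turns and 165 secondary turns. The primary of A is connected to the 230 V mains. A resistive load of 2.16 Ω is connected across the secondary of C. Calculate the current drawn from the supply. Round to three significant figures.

After A: V = 230.00 × 1985/203 = 2249.0 V.
After B: V = 2249.0 × 954/2439 = 879.69 V.
After C: V = 879.69 × 165/2326 = 62.403 V.
I_load = 62.403/2.16 = 28.890 A, so P_out = 62.403 × 28.890 = 1802.8 W.
All ideal ⇒ P_in = P_out, so I_supply = 1802.8/230 = 7.84 A.

I_supply ≈ 7.84 A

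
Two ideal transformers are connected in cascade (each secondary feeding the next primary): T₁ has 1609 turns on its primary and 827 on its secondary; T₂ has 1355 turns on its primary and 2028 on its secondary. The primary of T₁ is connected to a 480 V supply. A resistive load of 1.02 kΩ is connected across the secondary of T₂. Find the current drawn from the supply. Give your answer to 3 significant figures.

I_supply ≈ 0.278 A

Secondary of T₁: V = 480.00 × 827/1609 = 246.71 V.
Secondary of T₂: V = 246.71 × 2028/1355 = 369.25 V.
I_load = 369.25/1020 = 0.36201 A, so P_out = 369.25 × 0.36201 = 133.67 W.
All ideal ⇒ P_in = P_out, so I_supply = 133.67/480 = 0.278 A.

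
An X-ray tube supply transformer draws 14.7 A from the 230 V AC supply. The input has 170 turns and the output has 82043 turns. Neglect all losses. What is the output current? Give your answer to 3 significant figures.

I_out/I_in = N_in/N_out, so I_out = 14.7 × 170/82043 = 0.0305 A.

I_out ≈ 0.0305 A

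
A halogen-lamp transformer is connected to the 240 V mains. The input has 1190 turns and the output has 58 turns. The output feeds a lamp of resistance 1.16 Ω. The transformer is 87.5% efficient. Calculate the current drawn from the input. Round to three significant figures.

V_out = 240 × 58/1190 = 11.697 V.
I_out = V_out/R = 11.697/1.16 = 10.084 A.
P_out = V_out I_out = 11.697 × 10.084 = 117.96 W.
P_in = P_out/η = 117.96/0.875 = 134.81 W.
I_in = P_in/V_in = 134.81/240 = 0.562 A.

I_in ≈ 0.562 A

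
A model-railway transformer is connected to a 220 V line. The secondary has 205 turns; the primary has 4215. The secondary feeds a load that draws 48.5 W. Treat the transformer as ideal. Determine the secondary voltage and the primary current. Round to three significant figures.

V_s = V_p × N_s/N_p = 220 × 205/4215 = 10.700 V.
I_s = P/V_s = 48.5/10.700 = 4.5328 A.
I_p = I_s × N_s/N_p = 4.5328 × 205/4215 = 0.220 A.

V_s ≈ 10.7 V, I_p ≈ 0.220 A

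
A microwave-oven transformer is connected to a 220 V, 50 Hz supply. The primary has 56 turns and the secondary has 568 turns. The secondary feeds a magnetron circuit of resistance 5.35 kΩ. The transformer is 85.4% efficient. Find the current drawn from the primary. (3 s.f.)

I_p ≈ 4.95 A

V_s = 220 × 568/56 = 2231.4 V.
I_s = V_s/R = 2231.4/5350 = 0.41709 A.
P_out = V_s I_s = 2231.4 × 0.41709 = 930.71 W.
P_in = P_out/η = 930.71/0.854 = 1089.8 W.
I_p = P_in/V_p = 1089.8/220 = 4.95 A.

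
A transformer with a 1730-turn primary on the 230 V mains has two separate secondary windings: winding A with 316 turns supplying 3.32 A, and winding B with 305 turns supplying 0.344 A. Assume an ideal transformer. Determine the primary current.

V_A = 230 × 316/1730 = 42.012 V; V_B = 230 × 305/1730 = 40.549 V.
P_out = V_A I_A + V_B I_B = 42.012×3.32 + 40.549×0.344 = 139.48 + 13.949 = 153.43 W.
Ideal ⇒ P_in = P_out, so I_p = P_out/V_p = 153.43/230 = 0.667 A.

I_p ≈ 0.667 A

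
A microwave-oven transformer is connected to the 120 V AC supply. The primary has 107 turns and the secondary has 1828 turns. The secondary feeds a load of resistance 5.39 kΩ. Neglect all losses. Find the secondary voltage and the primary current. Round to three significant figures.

V_s = V_p × N_s/N_p = 120 × 1828/107 = 2050.1 V.
I_s = V_s/R = 2050.1/5390 = 0.38035 A.
I_p = I_s × N_s/N_p = 0.38035 × 1828/107 = 6.50 A.

V_s ≈ 2050 V, I_p ≈ 6.50 A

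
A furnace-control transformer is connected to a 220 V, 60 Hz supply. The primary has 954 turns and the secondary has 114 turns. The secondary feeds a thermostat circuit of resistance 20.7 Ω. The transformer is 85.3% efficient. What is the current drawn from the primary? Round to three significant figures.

V_s = 220 × 114/954 = 26.289 V.
I_s = V_s/R = 26.289/20.7 = 1.2700 A.
P_out = V_s I_s = 26.289 × 1.2700 = 33.388 W.
P_in = P_out/η = 33.388/0.853 = 39.142 W.
I_p = P_in/V_p = 39.142/220 = 0.178 A.

I_p ≈ 0.178 A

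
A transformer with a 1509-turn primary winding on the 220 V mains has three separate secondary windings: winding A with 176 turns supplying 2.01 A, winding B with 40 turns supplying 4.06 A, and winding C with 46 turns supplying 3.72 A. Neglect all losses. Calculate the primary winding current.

I_p ≈ 0.455 A

V_A = 220 × 176/1509 = 25.659 V; V_B = 220 × 40/1509 = 5.8317 V; V_C = 220 × 46/1509 = 6.7064 V.
P_out = V_A I_A + V_B I_B + V_C I_C = 25.659×2.01 + 5.8317×4.06 + 6.7064×3.72 = 51.575 + 23.677 + 24.948 = 100.20 W.
Ideal ⇒ P_in = P_out, so I_p = P_out/V_p = 100.20/220 = 0.455 A.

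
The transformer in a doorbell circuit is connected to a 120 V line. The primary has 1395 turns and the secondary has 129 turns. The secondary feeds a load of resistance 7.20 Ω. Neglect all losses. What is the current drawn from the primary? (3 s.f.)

I_p ≈ 0.143 A

V_s = V_p × N_s/N_p = 120 × 129/1395 = 11.097 V.
I_s = V_s/R = 11.097/7.20 = 1.5412 A.
For an ideal transformer I_p N_p = I_s N_s, so I_p = 1.5412 × 129/1395 = 0.143 A.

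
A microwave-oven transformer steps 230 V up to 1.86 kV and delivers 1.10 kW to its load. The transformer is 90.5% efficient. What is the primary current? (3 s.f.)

P_in = P_out/η = 1100/0.905 = 1215.5 W.
I_p = P_in/V_p = 1215.5/230 = 5.28 A.

I_p ≈ 5.28 A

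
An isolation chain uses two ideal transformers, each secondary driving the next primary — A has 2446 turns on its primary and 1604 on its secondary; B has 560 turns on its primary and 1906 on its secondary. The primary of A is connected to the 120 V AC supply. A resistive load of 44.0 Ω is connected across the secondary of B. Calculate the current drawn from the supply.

Secondary of A: V = 120.00 × 1604/2446 = 78.692 V.
Secondary of B: V = 78.692 × 1906/560 = 267.83 V.
I_load = 267.83/44.0 = 6.0871 A, so P_out = 267.83 × 6.0871 = 1630.3 W.
All ideal ⇒ P_in = P_out, so I_supply = 1630.3/120 = 13.6 A.

I_supply ≈ 13.6 A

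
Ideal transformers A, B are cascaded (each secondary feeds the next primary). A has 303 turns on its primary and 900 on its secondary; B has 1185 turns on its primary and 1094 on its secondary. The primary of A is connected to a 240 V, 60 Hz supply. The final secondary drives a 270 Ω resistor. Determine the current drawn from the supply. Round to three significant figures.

I_supply ≈ 6.68 A

Secondary of A: V = 240.00 × 900/303 = 712.87 V.
Secondary of B: V = 712.87 × 1094/1185 = 658.13 V.
I_load = 658.13/270 = 2.4375 A, so P_out = 658.13 × 2.4375 = 1604.2 W.
All ideal ⇒ P_in = P_out, so I_supply = 1604.2/240 = 6.68 A.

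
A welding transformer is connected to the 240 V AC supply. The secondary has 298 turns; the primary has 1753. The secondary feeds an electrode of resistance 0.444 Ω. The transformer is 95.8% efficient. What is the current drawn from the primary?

I_p ≈ 16.3 A

V_s = 240 × 298/1753 = 40.799 V.
I_s = V_s/R = 40.799/0.444 = 91.889 A.
P_out = V_s I_s = 40.799 × 91.889 = 3748.9 W.
P_in = P_out/η = 3748.9/0.958 = 3913.3 W.
I_p = P_in/V_p = 3913.3/240 = 16.3 A.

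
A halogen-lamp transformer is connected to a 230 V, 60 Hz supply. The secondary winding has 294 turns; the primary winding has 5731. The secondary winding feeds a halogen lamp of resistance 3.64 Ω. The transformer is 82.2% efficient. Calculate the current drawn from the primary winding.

V_s = 230 × 294/5731 = 11.799 V.
I_s = V_s/R = 11.799/3.64 = 3.2415 A.
P_out = V_s I_s = 11.799 × 3.2415 = 38.246 W.
P_in = P_out/η = 38.246/0.822 = 46.528 W.
I_p = P_in/V_p = 46.528/230 = 0.202 A.

I_p ≈ 0.202 A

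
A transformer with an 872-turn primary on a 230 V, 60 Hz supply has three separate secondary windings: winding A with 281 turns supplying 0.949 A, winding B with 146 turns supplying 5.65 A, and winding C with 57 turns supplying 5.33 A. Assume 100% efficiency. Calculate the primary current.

I_p ≈ 1.60 A

V_A = 230 × 281/872 = 74.117 V; V_B = 230 × 146/872 = 38.509 V; V_C = 230 × 57/872 = 15.034 V.
P_out = V_A I_A + V_B I_B + V_C I_C = 74.117×0.949 + 38.509×5.65 + 15.034×5.33 = 70.337 + 217.58 + 80.133 = 368.05 W.
Ideal ⇒ P_in = P_out, so I_p = P_out/V_p = 368.05/230 = 1.60 A.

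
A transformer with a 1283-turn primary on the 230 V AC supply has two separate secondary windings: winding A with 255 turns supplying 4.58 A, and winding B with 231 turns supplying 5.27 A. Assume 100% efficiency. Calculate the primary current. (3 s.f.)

V_A = 230 × 255/1283 = 45.713 V; V_B = 230 × 231/1283 = 41.411 V.
P_out = V_A I_A + V_B I_B = 45.713×4.58 + 41.411×5.27 = 209.37 + 218.23 = 427.60 W.
Ideal ⇒ P_in = P_out, so I_p = P_out/V_p = 427.60/230 = 1.86 A.

I_p ≈ 1.86 A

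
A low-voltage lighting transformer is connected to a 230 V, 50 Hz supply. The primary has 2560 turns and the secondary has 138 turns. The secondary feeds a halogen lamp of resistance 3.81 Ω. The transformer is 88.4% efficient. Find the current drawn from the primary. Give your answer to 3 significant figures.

I_p ≈ 0.198 A

V_s = 230 × 138/2560 = 12.398 V.
I_s = V_s/R = 12.398/3.81 = 3.2542 A.
P_out = V_s I_s = 12.398 × 3.2542 = 40.347 W.
P_in = P_out/η = 40.347/0.884 = 45.641 W.
I_p = P_in/V_p = 45.641/230 = 0.198 A.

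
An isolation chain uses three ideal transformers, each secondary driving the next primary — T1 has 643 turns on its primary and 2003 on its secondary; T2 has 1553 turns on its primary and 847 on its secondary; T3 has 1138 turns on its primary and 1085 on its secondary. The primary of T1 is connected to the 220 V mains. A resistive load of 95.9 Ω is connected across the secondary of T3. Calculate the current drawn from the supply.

I_supply ≈ 6.02 A

After T1: V = 220.00 × 2003/643 = 685.32 V.
After T2: V = 685.32 × 847/1553 = 373.77 V.
After T3: V = 373.77 × 1085/1138 = 356.36 V.
I_load = 356.36/95.9 = 3.7160 A, so P_out = 356.36 × 3.7160 = 1324.2 W.
All ideal ⇒ P_in = P_out, so I_supply = 1324.2/220 = 6.02 A.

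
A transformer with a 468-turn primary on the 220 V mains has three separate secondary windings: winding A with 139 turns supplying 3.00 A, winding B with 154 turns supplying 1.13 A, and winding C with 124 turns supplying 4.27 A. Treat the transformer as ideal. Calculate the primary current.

I_p ≈ 2.39 A

V_A = 220 × 139/468 = 65.342 V; V_B = 220 × 154/468 = 72.393 V; V_C = 220 × 124/468 = 58.291 V.
P_out = V_A I_A + V_B I_B + V_C I_C = 65.342×3.00 + 72.393×1.13 + 58.291×4.27 = 196.03 + 81.804 + 248.90 = 526.73 W.
Ideal ⇒ P_in = P_out, so I_p = P_out/V_p = 526.73/220 = 2.39 A.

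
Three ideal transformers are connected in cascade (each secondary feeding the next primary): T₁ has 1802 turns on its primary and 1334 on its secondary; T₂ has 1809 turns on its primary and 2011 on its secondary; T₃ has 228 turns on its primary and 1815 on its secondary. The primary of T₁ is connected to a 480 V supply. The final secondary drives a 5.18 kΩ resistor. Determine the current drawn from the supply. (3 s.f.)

Secondary of T₁: V = 480.00 × 1334/1802 = 355.34 V.
Secondary of T₂: V = 355.34 × 2011/1809 = 395.02 V.
Secondary of T₃: V = 395.02 × 1815/228 = 3144.5 V.
I_load = 3144.5/5180 = 0.60705 A, so P_out = 3144.5 × 0.60705 = 1908.9 W.
All ideal ⇒ P_in = P_out, so I_supply = 1908.9/480 = 3.98 A.

I_supply ≈ 3.98 A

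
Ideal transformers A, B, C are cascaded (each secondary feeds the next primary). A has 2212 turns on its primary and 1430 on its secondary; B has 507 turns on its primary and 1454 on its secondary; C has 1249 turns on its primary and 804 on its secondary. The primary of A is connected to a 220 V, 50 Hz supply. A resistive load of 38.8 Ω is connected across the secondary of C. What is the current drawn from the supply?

I_supply ≈ 8.08 A

Secondary of A: V = 220.00 × 1430/2212 = 142.22 V.
Secondary of B: V = 142.22 × 1454/507 = 407.88 V.
Secondary of C: V = 407.88 × 804/1249 = 262.56 V.
I_load = 262.56/38.8 = 6.7669 A, so P_out = 262.56 × 6.7669 = 1776.7 W.
All ideal ⇒ P_in = P_out, so I_supply = 1776.7/220 = 8.08 A.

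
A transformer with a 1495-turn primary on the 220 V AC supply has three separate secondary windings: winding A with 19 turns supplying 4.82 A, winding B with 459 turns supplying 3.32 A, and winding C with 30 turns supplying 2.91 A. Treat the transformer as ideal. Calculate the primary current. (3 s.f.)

V_A = 220 × 19/1495 = 2.7960 V; V_B = 220 × 459/1495 = 67.545 V; V_C = 220 × 30/1495 = 4.4147 V.
P_out = V_A I_A + V_B I_B + V_C I_C = 2.7960×4.82 + 67.545×3.32 + 4.4147×2.91 = 13.477 + 224.25 + 12.847 = 250.57 W.
Ideal ⇒ P_in = P_out, so I_p = P_out/V_p = 250.57/220 = 1.14 A.

I_p ≈ 1.14 A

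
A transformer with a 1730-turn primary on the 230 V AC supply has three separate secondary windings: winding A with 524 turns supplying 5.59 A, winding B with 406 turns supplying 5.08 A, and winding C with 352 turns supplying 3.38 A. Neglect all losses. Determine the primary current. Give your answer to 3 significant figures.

I_p ≈ 3.57 A

V_A = 230 × 524/1730 = 69.665 V; V_B = 230 × 406/1730 = 53.977 V; V_C = 230 × 352/1730 = 46.798 V.
P_out = V_A I_A + V_B I_B + V_C I_C = 69.665×5.59 + 53.977×5.08 + 46.798×3.38 = 389.43 + 274.20 + 158.18 = 821.80 W.
Ideal ⇒ P_in = P_out, so I_p = P_out/V_p = 821.80/230 = 3.57 A.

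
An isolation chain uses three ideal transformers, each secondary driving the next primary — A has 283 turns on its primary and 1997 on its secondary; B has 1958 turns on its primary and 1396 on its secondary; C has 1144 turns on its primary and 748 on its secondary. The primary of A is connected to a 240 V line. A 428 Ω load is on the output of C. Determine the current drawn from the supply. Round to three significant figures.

After A: V = 240.00 × 1997/283 = 1693.6 V.
After B: V = 1693.6 × 1396/1958 = 1207.5 V.
After C: V = 1207.5 × 748/1144 = 789.50 V.
I_load = 789.50/428 = 1.8446 A, so P_out = 789.50 × 1.8446 = 1456.3 W.
All ideal ⇒ P_in = P_out, so I_supply = 1456.3/240 = 6.07 A.

I_supply ≈ 6.07 A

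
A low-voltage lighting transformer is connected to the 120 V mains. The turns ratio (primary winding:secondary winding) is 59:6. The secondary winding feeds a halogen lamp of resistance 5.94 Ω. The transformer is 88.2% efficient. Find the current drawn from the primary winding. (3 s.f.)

I_p ≈ 0.237 A

V_s = 120 × 6/59 = 12.203 V.
I_s = V_s/R = 12.203/5.94 = 2.0544 A.
P_out = V_s I_s = 12.203 × 2.0544 = 25.071 W.
P_in = P_out/η = 25.071/0.882 = 28.425 W.
I_p = P_in/V_p = 28.425/120 = 0.237 A.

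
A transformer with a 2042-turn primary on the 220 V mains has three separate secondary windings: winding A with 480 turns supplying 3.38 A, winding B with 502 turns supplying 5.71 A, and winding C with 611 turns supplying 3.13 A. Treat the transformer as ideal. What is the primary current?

I_p ≈ 3.13 A

V_A = 220 × 480/2042 = 51.714 V; V_B = 220 × 502/2042 = 54.084 V; V_C = 220 × 611/2042 = 65.828 V.
P_out = V_A I_A + V_B I_B + V_C I_C = 51.714×3.38 + 54.084×5.71 + 65.828×3.13 = 174.79 + 308.82 + 206.04 = 689.65 W.
Ideal ⇒ P_in = P_out, so I_p = P_out/V_p = 689.65/220 = 3.13 A.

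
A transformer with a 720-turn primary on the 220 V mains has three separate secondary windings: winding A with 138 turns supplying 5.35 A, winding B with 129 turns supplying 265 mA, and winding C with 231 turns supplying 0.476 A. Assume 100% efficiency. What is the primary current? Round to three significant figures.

V_A = 220 × 138/720 = 42.167 V; V_B = 220 × 129/720 = 39.417 V; V_C = 220 × 231/720 = 70.583 V.
P_out = V_A I_A + V_B I_B + V_C I_C = 42.167×5.35 + 39.417×0.265 + 70.583×0.476 = 225.59 + 10.445 + 33.598 = 269.63 W.
Ideal ⇒ P_in = P_out, so I_p = P_out/V_p = 269.63/220 = 1.23 A.

I_p ≈ 1.23 A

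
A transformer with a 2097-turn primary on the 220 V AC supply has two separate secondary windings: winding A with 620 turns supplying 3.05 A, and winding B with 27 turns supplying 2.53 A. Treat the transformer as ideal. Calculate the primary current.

I_p ≈ 0.934 A

V_A = 220 × 620/2097 = 65.045 V; V_B = 220 × 27/2097 = 2.8326 V.
P_out = V_A I_A + V_B I_B = 65.045×3.05 + 2.8326×2.53 = 198.39 + 7.1665 = 205.55 W.
Ideal ⇒ P_in = P_out, so I_p = P_out/V_p = 205.55/220 = 0.934 A.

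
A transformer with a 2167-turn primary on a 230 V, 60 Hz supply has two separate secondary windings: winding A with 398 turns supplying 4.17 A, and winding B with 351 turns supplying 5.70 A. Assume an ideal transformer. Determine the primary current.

V_A = 230 × 398/2167 = 42.243 V; V_B = 230 × 351/2167 = 37.254 V.
P_out = V_A I_A + V_B I_B = 42.243×4.17 + 37.254×5.70 = 176.15 + 212.35 = 388.50 W.
Ideal ⇒ P_in = P_out, so I_p = P_out/V_p = 388.50/230 = 1.69 A.

I_p ≈ 1.69 A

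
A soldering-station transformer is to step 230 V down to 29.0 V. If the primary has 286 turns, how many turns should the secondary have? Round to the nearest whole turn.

N_s/N_p = V_s/V_p, so N_s = 286 × 29.0/230 = 36.1 ≈ 36 turns.

N_s = 36 turns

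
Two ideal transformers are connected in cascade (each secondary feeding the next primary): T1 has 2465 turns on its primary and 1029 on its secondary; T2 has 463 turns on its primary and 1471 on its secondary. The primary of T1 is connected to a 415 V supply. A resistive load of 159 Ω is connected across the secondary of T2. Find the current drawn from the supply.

Secondary of T1: V = 415.00 × 1029/2465 = 173.24 V.
Secondary of T2: V = 173.24 × 1471/463 = 550.40 V.
I_load = 550.40/159 = 3.4616 A, so P_out = 550.40 × 3.4616 = 1905.3 W.
All ideal ⇒ P_in = P_out, so I_supply = 1905.3/415 = 4.59 A.

I_supply ≈ 4.59 A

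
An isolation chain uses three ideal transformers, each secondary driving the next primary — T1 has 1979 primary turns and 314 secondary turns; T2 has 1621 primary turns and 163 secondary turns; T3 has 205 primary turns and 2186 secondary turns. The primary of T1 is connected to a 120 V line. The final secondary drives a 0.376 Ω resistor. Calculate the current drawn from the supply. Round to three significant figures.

I_supply ≈ 9.24 A

After T1: V = 120.00 × 314/1979 = 19.040 V.
After T2: V = 19.040 × 163/1621 = 1.9146 V.
After T3: V = 1.9146 × 2186/205 = 20.416 V.
I_load = 20.416/0.376 = 54.297 A, so P_out = 20.416 × 54.297 = 1108.5 W.
All ideal ⇒ P_in = P_out, so I_supply = 1108.5/120 = 9.24 A.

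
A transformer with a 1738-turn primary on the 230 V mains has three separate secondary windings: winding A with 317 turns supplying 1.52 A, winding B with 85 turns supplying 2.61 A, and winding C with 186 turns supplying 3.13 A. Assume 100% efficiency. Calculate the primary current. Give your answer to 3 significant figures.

I_p ≈ 0.740 A

V_A = 230 × 317/1738 = 41.951 V; V_B = 230 × 85/1738 = 11.249 V; V_C = 230 × 186/1738 = 24.614 V.
P_out = V_A I_A + V_B I_B + V_C I_C = 41.951×1.52 + 11.249×2.61 + 24.614×3.13 = 63.765 + 29.359 + 77.043 = 170.17 W.
Ideal ⇒ P_in = P_out, so I_p = P_out/V_p = 170.17/230 = 0.740 A.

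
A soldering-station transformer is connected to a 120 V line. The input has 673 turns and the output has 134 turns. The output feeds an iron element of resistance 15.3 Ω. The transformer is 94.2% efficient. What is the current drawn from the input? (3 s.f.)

V_out = 120 × 134/673 = 23.893 V.
I_out = V_out/R = 23.893/15.3 = 1.5616 A.
P_out = V_out I_out = 23.893 × 1.5616 = 37.312 W.
P_in = P_out/η = 37.312/0.942 = 39.610 W.
I_in = P_in/V_in = 39.610/120 = 0.330 A.

I_in ≈ 0.330 A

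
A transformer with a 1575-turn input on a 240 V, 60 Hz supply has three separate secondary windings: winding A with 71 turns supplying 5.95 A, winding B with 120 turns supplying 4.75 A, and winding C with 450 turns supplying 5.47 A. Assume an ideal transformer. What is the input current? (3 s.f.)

V_A = 240 × 71/1575 = 10.819 V; V_B = 240 × 120/1575 = 18.286 V; V_C = 240 × 450/1575 = 68.571 V.
P_out = V_A I_A + V_B I_B + V_C I_C = 10.819×5.95 + 18.286×4.75 + 68.571×5.47 = 64.373 + 86.857 + 375.09 = 526.32 W.
Ideal ⇒ P_in = P_out, so I_in = P_out/V_in = 526.32/240 = 2.19 A.

I_in ≈ 2.19 A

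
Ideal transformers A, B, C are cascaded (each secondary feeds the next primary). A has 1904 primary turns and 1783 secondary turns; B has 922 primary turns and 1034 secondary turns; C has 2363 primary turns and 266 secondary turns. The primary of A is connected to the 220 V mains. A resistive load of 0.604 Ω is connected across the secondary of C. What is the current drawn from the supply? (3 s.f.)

I_supply ≈ 5.09 A

After A: V = 220.00 × 1783/1904 = 206.02 V.
After B: V = 206.02 × 1034/922 = 231.05 V.
After C: V = 231.05 × 266/2363 = 26.008 V.
I_load = 26.008/0.604 = 43.060 A, so P_out = 26.008 × 43.060 = 1119.9 W.
All ideal ⇒ P_in = P_out, so I_supply = 1119.9/220 = 5.09 A.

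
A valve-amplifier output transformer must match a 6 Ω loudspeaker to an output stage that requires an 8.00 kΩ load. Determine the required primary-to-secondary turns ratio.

Z_p/Z_s = (N_p/N_s)², so N_p/N_s = √(8000/6) = √1330 = 36.5.

N_p/N_s ≈ 36.5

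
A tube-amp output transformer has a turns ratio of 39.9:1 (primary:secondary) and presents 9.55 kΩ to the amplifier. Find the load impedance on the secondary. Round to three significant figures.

Z_s = Z_p/(N_p/N_s)² = 9550/39.9² = 6.00 Ω.

Z_s ≈ 6.00 Ω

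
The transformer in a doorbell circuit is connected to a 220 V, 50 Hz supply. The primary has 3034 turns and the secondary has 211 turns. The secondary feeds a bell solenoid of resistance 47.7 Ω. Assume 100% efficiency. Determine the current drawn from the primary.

I_p ≈ 0.0223 A

V_s = V_p × N_s/N_p = 220 × 211/3034 = 15.300 V.
I_s = V_s/R = 15.300/47.7 = 0.32075 A.
For an ideal transformer I_p N_p = I_s N_s, so I_p = 0.32075 × 211/3034 = 0.0223 A.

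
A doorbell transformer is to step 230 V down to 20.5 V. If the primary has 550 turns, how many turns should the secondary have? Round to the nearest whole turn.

N_s = 49 turns

N_s/N_p = V_s/V_p, so N_s = 550 × 20.5/230 = 49.0 ≈ 49 turns.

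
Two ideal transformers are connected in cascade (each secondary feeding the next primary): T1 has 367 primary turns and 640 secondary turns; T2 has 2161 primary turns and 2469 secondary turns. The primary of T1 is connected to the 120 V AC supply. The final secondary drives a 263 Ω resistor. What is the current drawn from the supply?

Secondary of T1: V = 120.00 × 640/367 = 209.26 V.
Secondary of T2: V = 209.26 × 2469/2161 = 239.09 V.
I_load = 239.09/263 = 0.90909 A, so P_out = 239.09 × 0.90909 = 217.35 W.
All ideal ⇒ P_in = P_out, so I_supply = 217.35/120 = 1.81 A.

I_supply ≈ 1.81 A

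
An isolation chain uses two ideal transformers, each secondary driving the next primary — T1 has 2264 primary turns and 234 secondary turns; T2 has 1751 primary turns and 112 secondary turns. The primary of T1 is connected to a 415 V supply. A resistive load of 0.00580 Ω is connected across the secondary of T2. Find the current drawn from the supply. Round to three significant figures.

I_supply ≈ 3.13 A

After T1: V = 415.00 × 234/2264 = 42.893 V.
After T2: V = 42.893 × 112/1751 = 2.7436 V.
I_load = 2.7436/0.00580 = 473.03 A, so P_out = 2.7436 × 473.03 = 1297.8 W.
All ideal ⇒ P_in = P_out, so I_supply = 1297.8/415 = 3.13 A.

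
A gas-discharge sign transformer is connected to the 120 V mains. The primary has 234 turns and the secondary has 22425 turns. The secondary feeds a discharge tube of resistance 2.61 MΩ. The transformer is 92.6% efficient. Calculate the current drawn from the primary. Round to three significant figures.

I_p ≈ 0.456 A

V_s = 120 × 22425/234 = 11500 V.
I_s = V_s/R = 11500/(2.61×10^6) = 0.0044061 A.
P_out = V_s I_s = 11500 × 0.0044061 = 50.670 W.
P_in = P_out/η = 50.670/0.926 = 54.720 W.
I_p = P_in/V_p = 54.720/120 = 0.456 A.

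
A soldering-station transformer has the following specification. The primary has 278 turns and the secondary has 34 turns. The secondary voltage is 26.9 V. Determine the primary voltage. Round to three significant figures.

V_p/V_s = N_p/N_s, so V_p = 26.9 × 278/34 = 220 V.

V_p ≈ 220 V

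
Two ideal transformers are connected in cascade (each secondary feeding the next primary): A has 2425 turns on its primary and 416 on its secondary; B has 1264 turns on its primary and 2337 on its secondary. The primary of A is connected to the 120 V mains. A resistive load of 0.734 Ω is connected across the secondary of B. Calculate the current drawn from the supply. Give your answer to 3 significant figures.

I_supply ≈ 16.4 A

Secondary of A: V = 120.00 × 416/2425 = 20.586 V.
Secondary of B: V = 20.586 × 2337/1264 = 38.060 V.
I_load = 38.060/0.734 = 51.854 A, so P_out = 38.060 × 51.854 = 1973.6 W.
All ideal ⇒ P_in = P_out, so I_supply = 1973.6/120 = 16.4 A.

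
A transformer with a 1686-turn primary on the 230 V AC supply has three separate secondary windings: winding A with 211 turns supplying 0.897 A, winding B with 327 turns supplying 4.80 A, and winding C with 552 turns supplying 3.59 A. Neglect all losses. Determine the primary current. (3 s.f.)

V_A = 230 × 211/1686 = 28.784 V; V_B = 230 × 327/1686 = 44.609 V; V_C = 230 × 552/1686 = 75.302 V.
P_out = V_A I_A + V_B I_B + V_C I_C = 28.784×0.897 + 44.609×4.80 + 75.302×3.59 = 25.819 + 214.12 + 270.34 = 510.28 W.
Ideal ⇒ P_in = P_out, so I_p = P_out/V_p = 510.28/230 = 2.22 A.

I_p ≈ 2.22 A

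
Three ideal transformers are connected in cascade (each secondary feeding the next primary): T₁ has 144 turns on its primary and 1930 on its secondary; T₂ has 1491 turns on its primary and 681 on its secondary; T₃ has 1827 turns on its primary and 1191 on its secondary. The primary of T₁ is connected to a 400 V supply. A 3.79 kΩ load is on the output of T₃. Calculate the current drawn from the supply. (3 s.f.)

I_supply ≈ 1.68 A

After T₁: V = 400.00 × 1930/144 = 5361.1 V.
After T₂: V = 5361.1 × 681/1491 = 2448.6 V.
After T₃: V = 2448.6 × 1191/1827 = 1596.2 V.
I_load = 1596.2/3790 = 0.42117 A, so P_out = 1596.2 × 0.42117 = 672.29 W.
All ideal ⇒ P_in = P_out, so I_supply = 672.29/400 = 1.68 A.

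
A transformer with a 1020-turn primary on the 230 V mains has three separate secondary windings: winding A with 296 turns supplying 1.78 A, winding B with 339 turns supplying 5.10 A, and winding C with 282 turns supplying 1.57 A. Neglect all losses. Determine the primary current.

V_A = 230 × 296/1020 = 66.745 V; V_B = 230 × 339/1020 = 76.441 V; V_C = 230 × 282/1020 = 63.588 V.
P_out = V_A I_A + V_B I_B + V_C I_C = 66.745×1.78 + 76.441×5.10 + 63.588×1.57 = 118.81 + 389.85 + 99.834 = 608.49 W.
Ideal ⇒ P_in = P_out, so I_p = P_out/V_p = 608.49/230 = 2.65 A.

I_p ≈ 2.65 A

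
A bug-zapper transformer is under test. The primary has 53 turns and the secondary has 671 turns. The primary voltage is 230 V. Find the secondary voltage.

V_s ≈ 2910 V

V_s/V_p = N_s/N_p, so V_s = 230 × 671/53 = 2910 V.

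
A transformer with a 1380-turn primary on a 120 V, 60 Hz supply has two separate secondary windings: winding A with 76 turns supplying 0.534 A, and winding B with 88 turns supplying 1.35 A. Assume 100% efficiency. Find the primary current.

V_A = 120 × 76/1380 = 6.6087 V; V_B = 120 × 88/1380 = 7.6522 V.
P_out = V_A I_A + V_B I_B = 6.6087×0.534 + 7.6522×1.35 = 3.5290 + 10.330 = 13.859 W.
Ideal ⇒ P_in = P_out, so I_p = P_out/V_p = 13.859/120 = 0.115 A.

I_p ≈ 0.115 A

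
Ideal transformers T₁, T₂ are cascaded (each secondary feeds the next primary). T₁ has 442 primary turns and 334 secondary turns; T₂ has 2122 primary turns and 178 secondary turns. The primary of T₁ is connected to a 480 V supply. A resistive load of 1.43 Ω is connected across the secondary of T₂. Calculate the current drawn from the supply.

After T₁: V = 480.00 × 334/442 = 362.71 V.
After T₂: V = 362.71 × 178/2122 = 30.426 V.
I_load = 30.426/1.43 = 21.277 A, so P_out = 30.426 × 21.277 = 647.36 W.
All ideal ⇒ P_in = P_out, so I_supply = 647.36/480 = 1.35 A.

I_supply ≈ 1.35 A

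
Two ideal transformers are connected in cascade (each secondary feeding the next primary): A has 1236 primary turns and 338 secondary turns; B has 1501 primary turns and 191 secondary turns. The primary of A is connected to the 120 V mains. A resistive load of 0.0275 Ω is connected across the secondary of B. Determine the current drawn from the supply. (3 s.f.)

I_supply ≈ 5.28 A

Secondary of A: V = 120.00 × 338/1236 = 32.816 V.
Secondary of B: V = 32.816 × 191/1501 = 4.1757 V.
I_load = 4.1757/0.0275 = 151.84 A, so P_out = 4.1757 × 151.84 = 634.06 W.
All ideal ⇒ P_in = P_out, so I_supply = 634.06/120 = 5.28 A.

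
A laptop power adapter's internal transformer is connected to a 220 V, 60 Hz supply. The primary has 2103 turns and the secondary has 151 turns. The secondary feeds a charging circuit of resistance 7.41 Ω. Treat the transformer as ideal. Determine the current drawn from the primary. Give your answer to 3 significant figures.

I_p ≈ 0.153 A

V_s = V_p × N_s/N_p = 220 × 151/2103 = 15.796 V.
I_s = V_s/R = 15.796/7.41 = 2.1318 A.
For an ideal transformer I_p N_p = I_s N_s, so I_p = 2.1318 × 151/2103 = 0.153 A.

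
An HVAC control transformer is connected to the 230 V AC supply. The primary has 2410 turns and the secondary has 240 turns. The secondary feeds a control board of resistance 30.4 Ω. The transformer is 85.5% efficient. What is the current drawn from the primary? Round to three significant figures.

I_p ≈ 0.0878 A

V_s = 230 × 240/2410 = 22.905 V.
I_s = V_s/R = 22.905/30.4 = 0.75344 A.
P_out = V_s I_s = 22.905 × 0.75344 = 17.257 W.
P_in = P_out/η = 17.257/0.855 = 20.184 W.
I_p = P_in/V_p = 20.184/230 = 0.0878 A.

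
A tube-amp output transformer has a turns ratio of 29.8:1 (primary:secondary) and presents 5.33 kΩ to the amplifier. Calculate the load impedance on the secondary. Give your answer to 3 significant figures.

Z_s = Z_p/(N_p/N_s)² = 5330/29.8² = 6.00 Ω.

Z_s ≈ 6.00 Ω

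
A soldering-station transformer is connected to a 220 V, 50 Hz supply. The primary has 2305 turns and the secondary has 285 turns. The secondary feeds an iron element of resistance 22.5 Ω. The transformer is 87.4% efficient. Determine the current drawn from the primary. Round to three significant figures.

I_p ≈ 0.171 A

V_s = 220 × 285/2305 = 27.202 V.
I_s = V_s/R = 27.202/22.5 = 1.2090 A.
P_out = V_s I_s = 27.202 × 1.2090 = 32.886 W.
P_in = P_out/η = 32.886/0.874 = 37.627 W.
I_p = P_in/V_p = 37.627/220 = 0.171 A.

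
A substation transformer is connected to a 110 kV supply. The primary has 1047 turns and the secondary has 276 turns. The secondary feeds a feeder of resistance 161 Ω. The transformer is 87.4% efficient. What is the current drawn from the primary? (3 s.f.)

V_s = 110000 × 276/1047 = 28997 V.
I_s = V_s/R = 28997/161 = 180.11 A.
P_out = V_s I_s = 28997 × 180.11 = 5.2226×10^6 W.
P_in = P_out/η = 5.2226×10^6/0.874 = 5.9755×10^6 W.
I_p = P_in/V_p = 5.9755×10^6/110000 = 54.3 A.

I_p ≈ 54.3 A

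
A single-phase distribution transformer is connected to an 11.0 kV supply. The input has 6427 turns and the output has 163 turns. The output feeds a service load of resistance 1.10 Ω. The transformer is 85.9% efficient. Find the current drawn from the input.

I_in ≈ 7.49 A

V_out = 11000 × 163/6427 = 278.98 V.
I_out = V_out/R = 278.98/1.10 = 253.62 A.
P_out = V_out I_out = 278.98 × 253.62 = 70754 W.
P_in = P_out/η = 70754/0.859 = 82368 W.
I_in = P_in/V_in = 82368/11000 = 7.49 A.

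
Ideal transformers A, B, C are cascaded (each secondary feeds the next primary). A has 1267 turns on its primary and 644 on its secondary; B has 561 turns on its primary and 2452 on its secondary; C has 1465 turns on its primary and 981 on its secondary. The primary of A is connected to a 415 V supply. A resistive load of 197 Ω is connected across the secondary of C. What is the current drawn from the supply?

After A: V = 415.00 × 644/1267 = 210.94 V.
After B: V = 210.94 × 2452/561 = 921.97 V.
After C: V = 921.97 × 981/1465 = 617.37 V.
I_load = 617.37/197 = 3.1339 A, so P_out = 617.37 × 3.1339 = 1934.8 W.
All ideal ⇒ P_in = P_out, so I_supply = 1934.8/415 = 4.66 A.

I_supply ≈ 4.66 A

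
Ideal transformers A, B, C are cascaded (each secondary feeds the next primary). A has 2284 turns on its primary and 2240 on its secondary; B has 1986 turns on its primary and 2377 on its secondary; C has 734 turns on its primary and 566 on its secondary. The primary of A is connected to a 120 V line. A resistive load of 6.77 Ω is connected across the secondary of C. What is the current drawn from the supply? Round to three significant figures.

Secondary of A: V = 120.00 × 2240/2284 = 117.69 V.
Secondary of B: V = 117.69 × 2377/1986 = 140.86 V.
Secondary of C: V = 140.86 × 566/734 = 108.62 V.
I_load = 108.62/6.77 = 16.044 A, so P_out = 108.62 × 16.044 = 1742.7 W.
All ideal ⇒ P_in = P_out, so I_supply = 1742.7/120 = 14.5 A.

I_supply ≈ 14.5 A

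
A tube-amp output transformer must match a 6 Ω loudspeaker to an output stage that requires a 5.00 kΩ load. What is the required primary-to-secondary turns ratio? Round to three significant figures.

Z_p/Z_s = (N_p/N_s)², so N_p/N_s = √(5000/6) = √833 = 28.9.

N_p/N_s ≈ 28.9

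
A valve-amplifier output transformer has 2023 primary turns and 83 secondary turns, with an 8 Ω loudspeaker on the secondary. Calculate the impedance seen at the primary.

Z_p ≈ 4750 Ω

Z_p = (N_p/N_s)² × Z_s = (2023/83)² × 8 = 4750 Ω.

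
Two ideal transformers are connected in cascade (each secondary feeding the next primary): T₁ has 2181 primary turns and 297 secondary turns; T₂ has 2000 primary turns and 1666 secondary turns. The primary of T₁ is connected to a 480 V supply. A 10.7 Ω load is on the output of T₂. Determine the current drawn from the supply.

I_supply ≈ 0.577 A

Secondary of T₁: V = 480.00 × 297/2181 = 65.365 V.
Secondary of T₂: V = 65.365 × 1666/2000 = 54.449 V.
I_load = 54.449/10.7 = 5.0887 A, so P_out = 54.449 × 5.0887 = 277.07 W.
All ideal ⇒ P_in = P_out, so I_supply = 277.07/480 = 0.577 A.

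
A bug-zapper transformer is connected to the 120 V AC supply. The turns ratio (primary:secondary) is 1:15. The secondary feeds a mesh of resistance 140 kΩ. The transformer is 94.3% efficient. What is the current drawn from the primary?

I_p ≈ 0.205 A

V_s = 120 × 15/1 = 1800.0 V.
I_s = V_s/R = 1800.0/140000 = 0.012857 A.
P_out = V_s I_s = 1800.0 × 0.012857 = 23.143 W.
P_in = P_out/η = 23.143/0.943 = 24.542 W.
I_p = P_in/V_p = 24.542/120 = 0.205 A.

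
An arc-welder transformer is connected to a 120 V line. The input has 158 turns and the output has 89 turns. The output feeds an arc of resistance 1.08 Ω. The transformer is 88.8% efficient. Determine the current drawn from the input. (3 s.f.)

V_out = 120 × 89/158 = 67.595 V.
I_out = V_out/R = 67.595/1.08 = 62.588 A.
P_out = V_out I_out = 67.595 × 62.588 = 4230.6 W.
P_in = P_out/η = 4230.6/0.888 = 4764.2 W.
I_in = P_in/V_in = 4764.2/120 = 39.7 A.

I_in ≈ 39.7 A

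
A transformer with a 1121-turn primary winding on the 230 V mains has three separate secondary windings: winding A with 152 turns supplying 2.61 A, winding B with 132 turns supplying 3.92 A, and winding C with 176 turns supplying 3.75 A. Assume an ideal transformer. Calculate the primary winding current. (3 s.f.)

I_p ≈ 1.40 A

V_A = 230 × 152/1121 = 31.186 V; V_B = 230 × 132/1121 = 27.083 V; V_C = 230 × 176/1121 = 36.111 V.
P_out = V_A I_A + V_B I_B + V_C I_C = 31.186×2.61 + 27.083×3.92 + 36.111×3.75 = 81.397 + 106.17 + 135.41 = 322.98 W.
Ideal ⇒ P_in = P_out, so I_p = P_out/V_p = 322.98/230 = 1.40 A.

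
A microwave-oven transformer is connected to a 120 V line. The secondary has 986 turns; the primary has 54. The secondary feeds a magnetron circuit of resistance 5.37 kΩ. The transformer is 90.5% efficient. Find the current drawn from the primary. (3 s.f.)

I_p ≈ 8.23 A

V_s = 120 × 986/54 = 2191.1 V.
I_s = V_s/R = 2191.1/5370 = 0.40803 A.
P_out = V_s I_s = 2191.1 × 0.40803 = 894.03 W.
P_in = P_out/η = 894.03/0.905 = 987.88 W.
I_p = P_in/V_p = 987.88/120 = 8.23 A.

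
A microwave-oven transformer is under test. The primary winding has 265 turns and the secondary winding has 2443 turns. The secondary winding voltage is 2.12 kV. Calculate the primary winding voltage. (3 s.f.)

V_p/V_s = N_p/N_s, so V_p = 2120 × 265/2443 = 230 V.

V_p ≈ 230 V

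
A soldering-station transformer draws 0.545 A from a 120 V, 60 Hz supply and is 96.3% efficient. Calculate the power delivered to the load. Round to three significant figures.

P_out ≈ 63.0 W

P_in = V_p I_p = 120 × 0.545 = 65.400 W.
P_out = η P_in = 0.963 × 65.400 = 63.0 W.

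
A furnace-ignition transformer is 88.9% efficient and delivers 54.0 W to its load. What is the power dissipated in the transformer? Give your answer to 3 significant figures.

P_in = P_out/η = 54.0/0.889 = 60.7424 W.
P_loss = P_in − P_out = 60.7424 − 54.0 = 6.74 W.

P_loss ≈ 6.74 W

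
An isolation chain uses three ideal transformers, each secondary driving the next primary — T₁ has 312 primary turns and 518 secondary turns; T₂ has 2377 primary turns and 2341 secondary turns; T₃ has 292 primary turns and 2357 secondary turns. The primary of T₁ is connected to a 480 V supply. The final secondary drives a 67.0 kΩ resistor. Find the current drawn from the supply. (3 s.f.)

I_supply ≈ 1.25 A

Secondary of T₁: V = 480.00 × 518/312 = 796.92 V.
Secondary of T₂: V = 796.92 × 2341/2377 = 784.85 V.
Secondary of T₃: V = 784.85 × 2357/292 = 6335.3 V.
I_load = 6335.3/67000 = 0.094556 A, so P_out = 6335.3 × 0.094556 = 599.04 W.
All ideal ⇒ P_in = P_out, so I_supply = 599.04/480 = 1.25 A.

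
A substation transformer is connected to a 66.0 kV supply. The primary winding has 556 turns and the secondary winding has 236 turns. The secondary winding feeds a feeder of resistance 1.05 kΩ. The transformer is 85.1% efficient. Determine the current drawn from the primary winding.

V_s = 66000 × 236/556 = 28014 V.
I_s = V_s/R = 28014/1050 = 26.680 A.
P_out = V_s I_s = 28014 × 26.680 = 747430 W.
P_in = P_out/η = 747430/0.851 = 878300 W.
I_p = P_in/V_p = 878300/66000 = 13.3 A.

I_p ≈ 13.3 A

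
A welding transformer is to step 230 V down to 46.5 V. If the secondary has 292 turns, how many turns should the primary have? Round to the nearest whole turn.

N_p = 1444 turns

N_p/N_s = V_p/V_s, so N_p = 292 × 230/46.5 = 1444.3 ≈ 1444 turns.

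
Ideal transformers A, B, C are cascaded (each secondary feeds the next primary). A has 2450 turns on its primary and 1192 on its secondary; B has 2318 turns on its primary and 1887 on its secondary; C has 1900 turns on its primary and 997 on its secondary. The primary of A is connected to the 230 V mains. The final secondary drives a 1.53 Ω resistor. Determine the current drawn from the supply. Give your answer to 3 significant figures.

Secondary of A: V = 230.00 × 1192/2450 = 111.90 V.
Secondary of B: V = 111.90 × 1887/2318 = 91.095 V.
Secondary of C: V = 91.095 × 997/1900 = 47.801 V.
I_load = 47.801/1.53 = 31.243 A, so P_out = 47.801 × 31.243 = 1493.4 W.
All ideal ⇒ P_in = P_out, so I_supply = 1493.4/230 = 6.49 A.

I_supply ≈ 6.49 A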